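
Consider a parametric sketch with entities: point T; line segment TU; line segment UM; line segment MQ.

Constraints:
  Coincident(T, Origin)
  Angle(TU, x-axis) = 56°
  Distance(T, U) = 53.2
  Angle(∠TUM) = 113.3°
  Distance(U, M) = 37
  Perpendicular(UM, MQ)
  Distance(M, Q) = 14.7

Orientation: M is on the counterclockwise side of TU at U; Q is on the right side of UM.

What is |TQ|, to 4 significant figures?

86.08

T is at the origin; TU runs at 56.0° with length 53.2, so U = 53.2·(cos 56.0°, sin 56.0°) = (29.75, 44.10). ∠TUM = 113.3°, so UM runs at 56.0° + (180° − 113.3°) = 122.7° from the x-axis; with |UM| = 37.0, M = U + 37.0·(cos 122.7°, sin 122.7°) = (9.760, 75.24). UM ⟂ MQ; with |MQ| = 14.7 on the right of UM, Q = M + 14.7·(0.8415, 0.5402) = (22.13, 83.18). Then |TQ| = |Q − T| = 86.08.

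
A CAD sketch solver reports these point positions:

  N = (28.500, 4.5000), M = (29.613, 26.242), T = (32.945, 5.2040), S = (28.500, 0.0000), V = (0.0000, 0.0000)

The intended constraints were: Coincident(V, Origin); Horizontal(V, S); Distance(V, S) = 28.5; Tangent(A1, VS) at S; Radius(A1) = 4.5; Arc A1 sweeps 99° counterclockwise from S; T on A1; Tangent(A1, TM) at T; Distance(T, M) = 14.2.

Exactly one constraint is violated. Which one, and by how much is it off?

Distance(T, M) = 14.2 — off by 7.10.

V = (0.00, 0.00) ✓; V.y = 0.00, S.y = 0.00 ✓; |VS| = 28.50 ✓; ∠(NS, SV) = 90.00° ✓; |NS| = 4.500 ✓; bearing(N→T) − bearing(N→S) = 99.00° ✓; |NT| = 4.500 ✓; ∠(NT, TM) = 90.00° ✓; |TM| = 21.30 ✗.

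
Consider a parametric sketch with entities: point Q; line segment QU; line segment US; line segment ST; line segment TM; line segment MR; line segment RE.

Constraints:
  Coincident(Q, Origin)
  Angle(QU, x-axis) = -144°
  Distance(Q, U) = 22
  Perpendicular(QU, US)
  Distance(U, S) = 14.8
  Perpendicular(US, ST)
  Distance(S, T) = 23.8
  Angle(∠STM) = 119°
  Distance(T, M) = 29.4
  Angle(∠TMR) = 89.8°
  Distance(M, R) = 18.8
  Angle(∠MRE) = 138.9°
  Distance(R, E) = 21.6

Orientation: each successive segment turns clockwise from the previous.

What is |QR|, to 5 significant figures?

19.975

∠STM = 119.0° gives TM at -25.000° from the x-axis; with |TM| = 29.4, M = (19.402, 0.60649). ∠TMR = 89.8° gives MR at -115.20° from the x-axis; with |MR| = 18.8, R = (11.398, -16.404). Then |QR| = |R − Q| = 19.975.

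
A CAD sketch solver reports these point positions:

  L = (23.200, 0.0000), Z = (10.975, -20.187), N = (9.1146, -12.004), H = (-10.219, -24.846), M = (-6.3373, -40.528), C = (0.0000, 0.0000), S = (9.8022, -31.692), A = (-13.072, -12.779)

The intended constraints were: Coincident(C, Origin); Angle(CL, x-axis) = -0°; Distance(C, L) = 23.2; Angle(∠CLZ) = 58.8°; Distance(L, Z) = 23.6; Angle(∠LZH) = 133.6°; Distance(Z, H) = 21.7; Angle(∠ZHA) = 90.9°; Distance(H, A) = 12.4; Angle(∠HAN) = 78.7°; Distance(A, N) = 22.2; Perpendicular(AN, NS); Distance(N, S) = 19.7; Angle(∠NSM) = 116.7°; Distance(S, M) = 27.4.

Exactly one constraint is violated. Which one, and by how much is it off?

Distance(S, M) = 27.4 — off by 9.00.

C = (0.00, 0.00) ✓; CL at 0.000° ✓; |CL| = 23.20 ✓; ∠CLZ = 58.80° ✓; |LZ| = 23.60 ✓; ∠LZH = 133.6° ✓; |ZH| = 21.70 ✓; ∠ZHA = 90.90° ✓; |HA| = 12.40 ✓; ∠HAN = 78.70° ✓; |AN| = 22.20 ✓; ∠(AN, NS) = 90.00° ✓; |NS| = 19.70 ✓; ∠NSM = 116.7° ✓; |SM| = 18.40 ✗.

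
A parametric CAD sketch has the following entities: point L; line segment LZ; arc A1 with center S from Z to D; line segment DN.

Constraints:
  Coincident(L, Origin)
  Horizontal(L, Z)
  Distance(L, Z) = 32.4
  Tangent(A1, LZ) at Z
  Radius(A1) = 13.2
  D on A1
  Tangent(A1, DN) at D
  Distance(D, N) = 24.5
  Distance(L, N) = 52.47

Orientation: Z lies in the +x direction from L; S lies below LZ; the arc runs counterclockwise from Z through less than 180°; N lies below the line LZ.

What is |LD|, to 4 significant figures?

28.61

Checks: |LZ| = 32.40 ✓; |SD| = 13.20 ✓; ∠(SD, DN) = 90.00° ✓; |DN| = 24.50 ✓; |LN| = 52.47 ✓.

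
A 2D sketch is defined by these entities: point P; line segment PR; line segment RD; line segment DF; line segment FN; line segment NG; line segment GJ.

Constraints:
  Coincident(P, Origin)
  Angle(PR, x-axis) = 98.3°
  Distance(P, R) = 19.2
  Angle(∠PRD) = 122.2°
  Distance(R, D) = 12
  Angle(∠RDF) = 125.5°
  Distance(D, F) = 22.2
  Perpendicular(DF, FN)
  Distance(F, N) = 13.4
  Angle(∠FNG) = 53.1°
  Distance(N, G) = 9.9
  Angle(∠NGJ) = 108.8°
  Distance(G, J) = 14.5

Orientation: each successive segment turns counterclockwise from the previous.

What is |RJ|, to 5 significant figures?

30.372

P is at the origin; PR runs at 98.3° with length 19.2, so R = (-2.7716, 18.999). ∠PRD = 122.2° gives RD at 156.10° from the x-axis; with |RD| = 12.0, D = (-13.743, 23.861). ∠RDF = 125.5° gives DF at -149.40° from the x-axis; with |DF| = 22.2, F = (-32.851, 12.560). The perpendicularity gives FN at right angles to DF, so FN runs at -59.400°; with |FN| = 13.4, N = (-26.030, 1.0259). ∠FNG = 53.1° gives NG at 67.500° from the x-axis; with |NG| = 9.9, G = (-22.241, 10.172). ∠NGJ = 108.8° gives GJ at 138.70° from the x-axis; with |GJ| = 14.5, J = (-33.135, 19.742). Then |RJ| = |J − R| = 30.372.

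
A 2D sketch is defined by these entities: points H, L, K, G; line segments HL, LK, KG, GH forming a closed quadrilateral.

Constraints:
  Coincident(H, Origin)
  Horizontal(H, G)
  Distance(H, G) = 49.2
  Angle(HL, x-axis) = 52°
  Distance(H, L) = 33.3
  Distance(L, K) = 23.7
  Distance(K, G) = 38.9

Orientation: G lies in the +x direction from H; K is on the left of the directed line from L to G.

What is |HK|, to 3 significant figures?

56.0

Checks: |LK| = 23.70 ✓; |KG| = 38.90 ✓.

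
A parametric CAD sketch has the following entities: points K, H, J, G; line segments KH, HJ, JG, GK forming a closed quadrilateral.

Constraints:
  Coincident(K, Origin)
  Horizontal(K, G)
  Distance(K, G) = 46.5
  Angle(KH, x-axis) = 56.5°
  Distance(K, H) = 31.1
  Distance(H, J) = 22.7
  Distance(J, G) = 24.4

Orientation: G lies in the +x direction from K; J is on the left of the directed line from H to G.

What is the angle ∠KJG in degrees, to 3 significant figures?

75.6°

Checks: |HJ| = 22.70 ✓; |JG| = 24.40 ✓.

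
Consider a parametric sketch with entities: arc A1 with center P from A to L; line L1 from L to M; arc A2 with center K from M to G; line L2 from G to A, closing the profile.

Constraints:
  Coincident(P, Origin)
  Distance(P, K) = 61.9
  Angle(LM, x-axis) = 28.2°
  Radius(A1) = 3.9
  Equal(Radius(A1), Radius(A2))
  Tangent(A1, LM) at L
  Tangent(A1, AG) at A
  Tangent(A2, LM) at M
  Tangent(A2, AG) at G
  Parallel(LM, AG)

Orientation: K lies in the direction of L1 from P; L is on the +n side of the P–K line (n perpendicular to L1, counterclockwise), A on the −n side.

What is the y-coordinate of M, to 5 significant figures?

32.688

Tangency of A1 to both parallel lines with radius 3.9 puts L and A at P ± 3.9·n: L = (-1.8429, 3.4371), A = (1.8429, -3.4371). Equal radii place M and G the same way about K: M = K + 3.9·n = (52.710, 32.688), G = K − 3.9·n = (56.396, 25.814). So M.y = 32.688.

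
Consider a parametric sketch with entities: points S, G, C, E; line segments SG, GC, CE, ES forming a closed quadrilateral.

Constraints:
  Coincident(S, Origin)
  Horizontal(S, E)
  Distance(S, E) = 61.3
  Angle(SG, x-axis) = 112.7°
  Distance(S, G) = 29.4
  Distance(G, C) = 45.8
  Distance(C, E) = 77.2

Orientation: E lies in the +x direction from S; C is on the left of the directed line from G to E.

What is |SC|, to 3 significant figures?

65.4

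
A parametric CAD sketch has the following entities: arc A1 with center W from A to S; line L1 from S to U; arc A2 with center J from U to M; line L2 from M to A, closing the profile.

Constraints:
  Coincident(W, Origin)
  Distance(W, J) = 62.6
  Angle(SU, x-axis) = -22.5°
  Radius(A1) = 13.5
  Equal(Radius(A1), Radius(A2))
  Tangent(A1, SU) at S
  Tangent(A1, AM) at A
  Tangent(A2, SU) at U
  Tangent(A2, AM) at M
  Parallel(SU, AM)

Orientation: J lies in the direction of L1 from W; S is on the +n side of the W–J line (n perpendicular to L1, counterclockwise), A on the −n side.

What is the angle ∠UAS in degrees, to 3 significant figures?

66.7°

Tangency of A1 to both parallel lines with radius 13.5 puts S and A at W ± 13.5·n: S = (5.17, 12.5), A = (-5.17, -12.5). Equal radii place U and M the same way about J: U = J + 13.5·n = (63.0, -11.5), M = J − 13.5·n = (52.7, -36.4). Then cos ∠UAS = AU·AS / (|AU||AS|), giving 66.7°.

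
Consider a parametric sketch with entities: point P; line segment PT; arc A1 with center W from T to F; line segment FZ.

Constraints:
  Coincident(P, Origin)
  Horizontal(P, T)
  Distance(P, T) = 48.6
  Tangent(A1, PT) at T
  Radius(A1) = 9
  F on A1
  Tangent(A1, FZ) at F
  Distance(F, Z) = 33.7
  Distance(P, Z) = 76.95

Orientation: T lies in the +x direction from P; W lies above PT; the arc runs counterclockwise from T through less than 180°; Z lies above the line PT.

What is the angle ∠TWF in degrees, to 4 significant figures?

74.45°

P is at the origin; P and T share the same y with |PT| = 48.6 and T on the +x side, so T = (48.60, 0.000). The tangent condition forces WT to be normal to PT, so W = T + (0, 9) = (48.60, 9.000). Since WF ⟂ FZ (tangency), |WZ| = √(9.0² + 33.7²) = 34.88 regardless of where F sits on A1. So Z lies on both circle(P, 76.95) and circle(W, 34.88); the above-PT intersection is Z = (66.30, 39.06). F is the foot of the tangent from Z: F = (57.27, 6.588).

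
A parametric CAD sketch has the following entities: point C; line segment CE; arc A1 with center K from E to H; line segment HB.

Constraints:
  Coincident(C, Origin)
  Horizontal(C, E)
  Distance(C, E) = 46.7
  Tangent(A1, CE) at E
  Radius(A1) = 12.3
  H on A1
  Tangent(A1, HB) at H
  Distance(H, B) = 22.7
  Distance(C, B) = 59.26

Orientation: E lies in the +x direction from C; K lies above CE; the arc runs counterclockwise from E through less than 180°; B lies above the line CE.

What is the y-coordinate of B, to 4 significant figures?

38.09

Checks: C.y = 0.00, E.y = 0.00 ✓; |KH| = 12.30 ✓; ∠(KH, HB) = 90.00° ✓; |HB| = 22.70 ✓; |CB| = 59.26 ✓.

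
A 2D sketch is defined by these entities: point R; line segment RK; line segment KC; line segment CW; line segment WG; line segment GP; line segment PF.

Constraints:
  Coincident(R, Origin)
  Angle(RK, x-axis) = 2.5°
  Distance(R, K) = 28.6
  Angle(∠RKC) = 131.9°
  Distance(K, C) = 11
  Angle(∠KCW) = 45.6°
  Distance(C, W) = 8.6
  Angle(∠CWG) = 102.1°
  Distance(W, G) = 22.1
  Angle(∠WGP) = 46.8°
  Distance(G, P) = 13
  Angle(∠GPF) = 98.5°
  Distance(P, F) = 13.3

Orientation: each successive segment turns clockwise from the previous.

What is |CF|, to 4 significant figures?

7.672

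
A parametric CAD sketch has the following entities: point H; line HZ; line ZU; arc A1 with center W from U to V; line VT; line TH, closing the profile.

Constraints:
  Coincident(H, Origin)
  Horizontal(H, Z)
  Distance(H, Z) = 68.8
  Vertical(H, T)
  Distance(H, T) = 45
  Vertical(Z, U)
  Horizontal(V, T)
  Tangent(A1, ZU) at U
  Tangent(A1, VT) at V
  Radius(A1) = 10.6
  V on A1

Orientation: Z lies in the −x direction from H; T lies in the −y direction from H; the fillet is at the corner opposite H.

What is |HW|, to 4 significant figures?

67.61

H is at the origin; H and Z share the same y with |HZ| = 68.8 and Z on the −x side, so Z = (-68.80, 0.000). H and T share the same x with |HT| = 45.0 and T on the −y side, so T = (0.000, -45.00). The virtual corner opposite H is at (-68.80, -45.00). The tangent condition forces WU to be normal to ZU and A1 meets VT tangentially, so WV is at right angles to VT, with radius 10.6, so the center W sits 10.6 in from both sides at W = (-58.20, -34.40). Then |HW| = |W − H| = 67.61.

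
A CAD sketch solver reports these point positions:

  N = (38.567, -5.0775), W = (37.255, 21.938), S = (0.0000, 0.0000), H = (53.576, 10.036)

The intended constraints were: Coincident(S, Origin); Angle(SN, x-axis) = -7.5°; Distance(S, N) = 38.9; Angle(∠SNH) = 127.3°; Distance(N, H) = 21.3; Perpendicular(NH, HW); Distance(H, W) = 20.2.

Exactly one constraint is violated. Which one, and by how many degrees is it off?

Perpendicular(NH, HW) — off by 8.70°.

S = (0.00, 0.00) ✓; SN at -7.500° ✓; |SN| = 38.90 ✓; ∠SNH = 127.3° ✓; |NH| = 21.30 ✓; ∠(NH, HW) = 98.70° ✗; |HW| = 20.20 ✓.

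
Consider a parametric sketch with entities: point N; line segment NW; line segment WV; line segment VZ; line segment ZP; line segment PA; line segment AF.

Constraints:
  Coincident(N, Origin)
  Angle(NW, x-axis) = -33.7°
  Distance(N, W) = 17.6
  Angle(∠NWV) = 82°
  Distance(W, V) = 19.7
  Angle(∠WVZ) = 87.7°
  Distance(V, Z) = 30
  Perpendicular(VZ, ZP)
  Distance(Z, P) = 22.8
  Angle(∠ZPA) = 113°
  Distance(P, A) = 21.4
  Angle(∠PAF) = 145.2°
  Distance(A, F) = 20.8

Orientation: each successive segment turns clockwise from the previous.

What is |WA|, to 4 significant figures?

14.91

The perpendicularity gives ZP at right angles to VZ, so ZP runs at 46.00°; with |ZP| = 22.8, P = (-4.205, 12.77). ∠ZPA = 113.0° gives PA at -21.00° from the x-axis; with |PA| = 21.4, A = (15.77, 5.098). Then |WA| = |A − W| = 14.91.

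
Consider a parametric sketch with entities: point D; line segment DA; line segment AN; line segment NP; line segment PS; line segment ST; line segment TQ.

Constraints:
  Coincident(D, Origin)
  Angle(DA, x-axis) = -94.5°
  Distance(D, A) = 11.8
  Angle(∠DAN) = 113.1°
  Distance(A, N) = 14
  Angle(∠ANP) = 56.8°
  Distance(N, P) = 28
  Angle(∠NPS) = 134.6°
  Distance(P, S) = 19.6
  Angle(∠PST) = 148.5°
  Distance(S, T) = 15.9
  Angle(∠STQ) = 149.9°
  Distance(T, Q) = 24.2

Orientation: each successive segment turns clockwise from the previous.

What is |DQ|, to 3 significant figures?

47.0

D is at the origin; DA runs at -94.5° with length 11.8, so A = (-0.926, -11.8). ∠DAN = 113.1° gives AN at -161° from the x-axis; with |AN| = 14.0, N = (-14.2, -16.2). ∠ANP = 56.8° gives NP at 75.4° from the x-axis; with |NP| = 28.0, P = (-7.14, 10.9). ∠NPS = 134.6° gives PS at 30.0° from the x-axis; with |PS| = 19.6, S = (9.84, 20.7). ∠PST = 148.5° gives ST at -1.50° from the x-axis; with |ST| = 15.9, T = (25.7, 20.3). ∠STQ = 149.9° gives TQ at -31.6° from the x-axis; with |TQ| = 24.2, Q = (46.3, 7.57). Then |DQ| = |Q − D| = 47.0.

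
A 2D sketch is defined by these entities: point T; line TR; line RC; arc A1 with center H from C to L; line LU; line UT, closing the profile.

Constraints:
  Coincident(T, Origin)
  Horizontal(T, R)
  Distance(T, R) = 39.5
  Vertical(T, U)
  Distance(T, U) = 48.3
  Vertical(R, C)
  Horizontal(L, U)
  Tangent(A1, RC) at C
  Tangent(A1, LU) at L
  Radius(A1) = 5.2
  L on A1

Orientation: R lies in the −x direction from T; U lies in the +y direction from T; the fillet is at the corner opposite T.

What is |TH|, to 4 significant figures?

55.08

T is at the origin; T and R share the same y with |TR| = 39.5 and R on the −x side, so R = (-39.50, 0.000). T and U share the same x with |TU| = 48.3 and U on the +y side, so U = (0.000, 48.30). The virtual corner opposite T is at (-39.50, 48.30). The tangent condition forces HC to be normal to RC and A1 meets LU tangentially, so HL is at right angles to LU, with radius 5.2, so the center H sits 5.2 in from both sides at H = (-34.30, 43.10). Then |TH| = |H − T| = 55.08.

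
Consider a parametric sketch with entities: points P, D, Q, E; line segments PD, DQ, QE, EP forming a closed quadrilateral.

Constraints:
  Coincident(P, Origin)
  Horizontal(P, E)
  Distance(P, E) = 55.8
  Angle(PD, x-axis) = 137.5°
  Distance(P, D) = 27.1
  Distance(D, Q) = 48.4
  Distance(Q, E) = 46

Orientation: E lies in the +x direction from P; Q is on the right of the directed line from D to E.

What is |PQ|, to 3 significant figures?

21.5

Checks: |DQ| = 48.40 ✓; |QE| = 46.00 ✓.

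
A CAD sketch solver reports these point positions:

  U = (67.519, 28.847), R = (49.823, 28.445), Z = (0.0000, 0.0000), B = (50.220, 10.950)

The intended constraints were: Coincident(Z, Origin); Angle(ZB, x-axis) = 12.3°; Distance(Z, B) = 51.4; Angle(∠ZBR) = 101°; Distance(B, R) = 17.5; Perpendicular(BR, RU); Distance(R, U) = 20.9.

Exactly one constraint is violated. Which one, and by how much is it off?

Distance(R, U) = 20.9 — off by 3.20.

Z = (0.00, 0.00) ✓; ZB at 12.30° ✓; |ZB| = 51.40 ✓; ∠ZBR = 101.0° ✓; |BR| = 17.50 ✓; ∠(BR, RU) = 90.00° ✓; |RU| = 17.70 ✗.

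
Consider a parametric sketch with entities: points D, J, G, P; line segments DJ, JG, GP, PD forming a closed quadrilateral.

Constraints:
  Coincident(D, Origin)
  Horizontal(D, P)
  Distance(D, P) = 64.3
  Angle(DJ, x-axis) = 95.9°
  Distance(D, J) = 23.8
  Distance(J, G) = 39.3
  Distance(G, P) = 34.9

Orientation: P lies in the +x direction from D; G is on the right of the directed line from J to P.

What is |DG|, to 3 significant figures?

29.4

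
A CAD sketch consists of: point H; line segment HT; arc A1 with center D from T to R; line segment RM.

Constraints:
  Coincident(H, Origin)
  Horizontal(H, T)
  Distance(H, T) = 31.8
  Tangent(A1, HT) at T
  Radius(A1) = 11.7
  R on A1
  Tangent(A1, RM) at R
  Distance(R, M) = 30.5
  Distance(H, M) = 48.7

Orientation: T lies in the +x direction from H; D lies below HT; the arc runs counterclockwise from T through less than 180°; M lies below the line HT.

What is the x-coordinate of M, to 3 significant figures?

22.7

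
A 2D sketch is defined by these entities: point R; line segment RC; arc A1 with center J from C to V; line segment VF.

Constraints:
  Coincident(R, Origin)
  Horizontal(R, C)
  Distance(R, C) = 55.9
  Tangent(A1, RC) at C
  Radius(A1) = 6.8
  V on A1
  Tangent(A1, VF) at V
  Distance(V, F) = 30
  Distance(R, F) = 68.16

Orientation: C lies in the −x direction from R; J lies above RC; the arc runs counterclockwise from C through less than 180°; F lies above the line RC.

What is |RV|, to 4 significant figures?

50.05

R is at the origin; RC is horizontal with |RC| = 55.9 and C on the −x side, so C = (-55.90, 0.000). Since A1 is tangent to RC there, JC ⟂ RC, so J = C + (0, 6.8) = (-55.90, 6.800). Since JV ⟂ VF (tangency), |JF| = √(6.8² + 30.0²) = 30.76 regardless of where V sits on A1. So F lies on both circle(R, 68.16) and circle(J, 30.76); the above-RC intersection is F = (-56.89, 37.55). V is the foot of the tangent from F: V = (-49.32, 8.515).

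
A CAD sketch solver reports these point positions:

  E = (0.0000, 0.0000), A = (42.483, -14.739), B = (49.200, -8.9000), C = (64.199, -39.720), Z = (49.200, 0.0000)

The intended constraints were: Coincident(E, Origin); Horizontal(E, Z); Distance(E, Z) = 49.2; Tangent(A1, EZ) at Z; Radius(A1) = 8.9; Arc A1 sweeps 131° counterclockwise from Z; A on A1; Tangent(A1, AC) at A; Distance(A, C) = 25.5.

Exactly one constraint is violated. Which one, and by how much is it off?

Distance(A, C) = 25.5 — off by 7.60.

E = (0.00, 0.00) ✓; E.y = 0.00, Z.y = 0.00 ✓; |EZ| = 49.20 ✓; ∠(BZ, ZE) = 90.00° ✓; |BZ| = 8.900 ✓; bearing(B→A) − bearing(B→Z) = 131.0° ✓; |BA| = 8.900 ✓; ∠(BA, AC) = 90.00° ✓; |AC| = 33.10 ✗.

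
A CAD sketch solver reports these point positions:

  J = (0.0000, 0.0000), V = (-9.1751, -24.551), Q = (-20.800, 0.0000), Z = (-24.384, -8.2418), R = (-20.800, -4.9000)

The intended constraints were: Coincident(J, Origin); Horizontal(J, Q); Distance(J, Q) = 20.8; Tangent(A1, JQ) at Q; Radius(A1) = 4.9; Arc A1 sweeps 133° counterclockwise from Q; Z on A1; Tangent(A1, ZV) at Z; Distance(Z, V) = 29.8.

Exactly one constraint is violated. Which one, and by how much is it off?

Distance(Z, V) = 29.8 — off by 7.50.

J = (0.00, 0.00) ✓; J.y = 0.00, Q.y = 0.00 ✓; |JQ| = 20.80 ✓; ∠(RQ, QJ) = 90.00° ✓; |RQ| = 4.900 ✓; bearing(R→Z) − bearing(R→Q) = 133.0° ✓; |RZ| = 4.900 ✓; ∠(RZ, ZV) = 90.00° ✓; |ZV| = 22.30 ✗.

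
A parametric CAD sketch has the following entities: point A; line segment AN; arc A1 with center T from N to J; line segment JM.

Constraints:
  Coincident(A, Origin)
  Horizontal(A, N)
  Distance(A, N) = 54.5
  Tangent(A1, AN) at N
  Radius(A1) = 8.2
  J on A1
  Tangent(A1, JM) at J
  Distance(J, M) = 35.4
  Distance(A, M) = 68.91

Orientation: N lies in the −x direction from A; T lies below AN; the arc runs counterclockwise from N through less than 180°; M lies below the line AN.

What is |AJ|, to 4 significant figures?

63.25

Checks: |TJ| = 8.200 ✓; ∠(TJ, JM) = 90.00° ✓; |JM| = 35.40 ✓; |AM| = 68.91 ✓.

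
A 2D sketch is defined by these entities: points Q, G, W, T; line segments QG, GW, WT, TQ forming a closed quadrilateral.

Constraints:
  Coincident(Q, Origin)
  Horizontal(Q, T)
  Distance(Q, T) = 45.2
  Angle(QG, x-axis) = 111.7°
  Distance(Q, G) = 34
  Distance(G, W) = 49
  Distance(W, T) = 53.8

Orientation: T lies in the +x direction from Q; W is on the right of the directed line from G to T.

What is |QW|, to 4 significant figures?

17.93

Q is at the origin; Q and T share the same y with |QT| = 45.2 and T in +x, so T = (45.2, 0). QG runs at 111.7° with |QG| = 34.0, so G = (-12.57, 31.59). W is determined by |GW| = 49.0 and |WT| = 53.8 together: it lies at the intersection of circle(G, 49.0) and circle(T, 53.8). With |GT| = 65.84, the foot of the radical line on GT is 29.18 from G and the perpendicular offset is √(49.0² − 29.18²) = 39.37. Taking the right-of-GT solution: W = (-5.861, -16.95).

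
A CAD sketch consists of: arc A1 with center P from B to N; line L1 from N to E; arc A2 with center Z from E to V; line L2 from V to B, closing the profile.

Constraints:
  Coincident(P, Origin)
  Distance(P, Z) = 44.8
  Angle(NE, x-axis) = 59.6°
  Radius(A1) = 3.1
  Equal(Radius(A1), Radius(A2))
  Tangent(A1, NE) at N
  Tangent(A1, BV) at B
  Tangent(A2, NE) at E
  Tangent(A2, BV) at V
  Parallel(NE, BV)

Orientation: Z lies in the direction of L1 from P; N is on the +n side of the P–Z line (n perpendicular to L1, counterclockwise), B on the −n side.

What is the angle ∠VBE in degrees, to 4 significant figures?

7.879°

The slot axis is L1's direction at 59.6°, so u = (cos 59.6°, sin 59.6°) = (0.5060, 0.8625) and n = (−sin 59.6°, cos 59.6°) = (-0.8625, 0.5060). P is at the origin and Z lies 44.8 along u from P, so Z = 44.8·u = (22.67, 38.64). Tangency of A1 to both parallel lines with radius 3.1 puts N and B at P ± 3.1·n: N = (-2.674, 1.569), B = (2.674, -1.569). Equal radii place E and V the same way about Z: E = Z + 3.1·n = (20.00, 40.21), V = Z − 3.1·n = (25.34, 37.07). Then cos ∠VBE = BV·BE / (|BV||BE|), giving 7.879°.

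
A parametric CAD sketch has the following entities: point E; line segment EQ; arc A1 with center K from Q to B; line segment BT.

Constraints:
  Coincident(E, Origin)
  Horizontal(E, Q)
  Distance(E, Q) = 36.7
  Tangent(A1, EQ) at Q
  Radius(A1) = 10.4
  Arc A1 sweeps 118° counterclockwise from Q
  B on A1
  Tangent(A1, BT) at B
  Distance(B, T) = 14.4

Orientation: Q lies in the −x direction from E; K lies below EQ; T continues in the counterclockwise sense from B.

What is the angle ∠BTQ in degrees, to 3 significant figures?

32.9°

E is at the origin; E and Q share the same y with |EQ| = 36.7 and Q on the −x side, so Q = (-36.7, 0.00). The tangent condition forces KQ to be normal to EQ, so K = Q + (0, -10.4) = (-36.7, -10.4). On A1, Q sits at bearing 90° from K; a 118° counterclockwise sweep puts B at bearing 208°, so B = K + 10.4·(cos 208°, sin 208°) = (-45.9, -15.3). Since A1 is tangent to BT there, KB ⟂ BT, so BT runs along (−sin 208°, cos 208°); with |BT| = 14.4, T = (-39.1, -28.0). Then cos ∠BTQ = TB·TQ / (|TB||TQ|), giving 32.9°.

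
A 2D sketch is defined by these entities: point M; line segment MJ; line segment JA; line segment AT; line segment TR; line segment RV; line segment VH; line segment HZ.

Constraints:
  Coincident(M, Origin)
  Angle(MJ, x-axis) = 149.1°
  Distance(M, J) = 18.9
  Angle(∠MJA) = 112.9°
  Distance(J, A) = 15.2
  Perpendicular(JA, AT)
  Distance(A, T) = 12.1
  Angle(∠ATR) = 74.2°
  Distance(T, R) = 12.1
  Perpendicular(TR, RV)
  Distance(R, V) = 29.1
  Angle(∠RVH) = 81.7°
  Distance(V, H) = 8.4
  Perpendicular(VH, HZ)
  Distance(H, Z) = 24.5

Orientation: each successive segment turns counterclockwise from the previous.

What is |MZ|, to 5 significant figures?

19.725

M is at the origin; MJ runs at 149.1° with length 18.9, so J = (-16.217, 9.7059). ∠MJA = 112.9° gives JA at -143.80° from the x-axis; with |JA| = 15.2, A = (-28.483, 0.72872). JA ⟂ AT, so AT runs at -53.800°; with |AT| = 12.1, T = (-21.337, -9.0355). ∠ATR = 74.2° gives TR at 52.000° from the x-axis; with |TR| = 12.1, R = (-13.887, 0.49943). TR ⟂ RV, so RV runs at 142.00°; with |RV| = 29.1, V = (-36.819, 18.415). ∠RVH = 81.7° gives VH at -119.70° from the x-axis; with |VH| = 8.4, H = (-40.980, 11.119). VH is perpendicular to HZ, so HZ runs at -29.700°; with |HZ| = 24.5, Z = (-19.699, -1.0201). Then |MZ| = |Z − M| = 19.725.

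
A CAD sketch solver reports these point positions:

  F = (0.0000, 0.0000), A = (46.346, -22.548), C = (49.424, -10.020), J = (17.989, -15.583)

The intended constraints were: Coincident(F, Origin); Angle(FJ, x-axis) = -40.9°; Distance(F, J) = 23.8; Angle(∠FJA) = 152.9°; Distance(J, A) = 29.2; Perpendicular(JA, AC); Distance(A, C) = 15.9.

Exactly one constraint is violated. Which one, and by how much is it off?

Distance(A, C) = 15.9 — off by 3.00.

F = (0.00, 0.00) ✓; FJ at -40.90° ✓; |FJ| = 23.80 ✓; ∠FJA = 152.9° ✓; |JA| = 29.20 ✓; ∠(JA, AC) = 90.00° ✓; |AC| = 12.90 ✗.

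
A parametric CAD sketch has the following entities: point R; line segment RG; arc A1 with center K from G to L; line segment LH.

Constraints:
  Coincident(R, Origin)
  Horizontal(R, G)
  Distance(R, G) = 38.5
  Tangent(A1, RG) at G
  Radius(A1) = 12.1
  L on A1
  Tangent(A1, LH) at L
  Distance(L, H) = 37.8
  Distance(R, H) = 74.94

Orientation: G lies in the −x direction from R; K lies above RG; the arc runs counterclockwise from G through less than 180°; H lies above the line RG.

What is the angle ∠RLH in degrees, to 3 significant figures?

174°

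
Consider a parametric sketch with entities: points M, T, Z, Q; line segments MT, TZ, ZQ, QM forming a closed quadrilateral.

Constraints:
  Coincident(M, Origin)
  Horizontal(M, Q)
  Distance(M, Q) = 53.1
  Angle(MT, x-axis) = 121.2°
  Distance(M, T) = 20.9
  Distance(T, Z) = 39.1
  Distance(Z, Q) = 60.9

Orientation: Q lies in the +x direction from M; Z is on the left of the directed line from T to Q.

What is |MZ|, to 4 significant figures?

49.65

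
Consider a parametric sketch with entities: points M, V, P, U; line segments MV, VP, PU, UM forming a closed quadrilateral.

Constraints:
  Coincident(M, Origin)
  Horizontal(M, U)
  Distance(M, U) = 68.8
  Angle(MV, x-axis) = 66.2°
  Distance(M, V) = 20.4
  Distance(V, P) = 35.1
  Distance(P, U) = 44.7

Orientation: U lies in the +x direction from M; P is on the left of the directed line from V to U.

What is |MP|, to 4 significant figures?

52.35

Checks: |VP| = 35.10 ✓; |PU| = 44.70 ✓.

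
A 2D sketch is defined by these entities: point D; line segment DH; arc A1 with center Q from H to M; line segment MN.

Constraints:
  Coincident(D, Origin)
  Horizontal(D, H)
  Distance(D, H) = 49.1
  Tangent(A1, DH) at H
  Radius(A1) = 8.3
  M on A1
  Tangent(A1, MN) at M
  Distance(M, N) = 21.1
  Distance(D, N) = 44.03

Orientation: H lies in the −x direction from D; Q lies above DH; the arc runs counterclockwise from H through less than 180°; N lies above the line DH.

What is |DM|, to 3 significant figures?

41.6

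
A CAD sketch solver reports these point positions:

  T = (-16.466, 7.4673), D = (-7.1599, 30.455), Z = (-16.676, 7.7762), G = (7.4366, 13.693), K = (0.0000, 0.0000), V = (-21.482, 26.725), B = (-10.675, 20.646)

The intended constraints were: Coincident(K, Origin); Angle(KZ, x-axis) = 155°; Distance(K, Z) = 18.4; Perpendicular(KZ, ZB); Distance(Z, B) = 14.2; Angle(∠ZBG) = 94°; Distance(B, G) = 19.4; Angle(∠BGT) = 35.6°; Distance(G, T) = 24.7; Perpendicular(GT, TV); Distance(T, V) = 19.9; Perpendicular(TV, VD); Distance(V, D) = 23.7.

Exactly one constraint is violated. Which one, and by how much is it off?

Distance(V, D) = 23.7 — off by 8.90.

K = (0.00, 0.00) ✓; KZ at 155.0° ✓; |KZ| = 18.40 ✓; ∠(KZ, ZB) = 90.00° ✓; |ZB| = 14.20 ✓; ∠ZBG = 94.00° ✓; |BG| = 19.40 ✓; ∠BGT = 35.60° ✓; |GT| = 24.70 ✓; ∠(GT, TV) = 90.00° ✓; |TV| = 19.90 ✓; ∠(TV, VD) = 90.00° ✓; |VD| = 14.80 ✗.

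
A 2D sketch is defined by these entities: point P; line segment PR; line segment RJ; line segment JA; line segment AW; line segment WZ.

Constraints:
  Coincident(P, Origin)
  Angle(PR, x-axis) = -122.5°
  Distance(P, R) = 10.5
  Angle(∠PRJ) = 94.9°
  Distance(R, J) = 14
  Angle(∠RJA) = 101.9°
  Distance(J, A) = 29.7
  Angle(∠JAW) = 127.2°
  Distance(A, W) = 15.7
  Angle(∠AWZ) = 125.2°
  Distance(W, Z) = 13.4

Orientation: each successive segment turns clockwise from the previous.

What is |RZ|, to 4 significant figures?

39.75

∠JAW = 127.2° gives AW at 21.50° from the x-axis; with |AW| = 15.7, W = (4.596, 31.98). ∠AWZ = 125.2° gives WZ at -33.30° from the x-axis; with |WZ| = 13.4, Z = (15.80, 24.62). Then |RZ| = |Z − R| = 39.75.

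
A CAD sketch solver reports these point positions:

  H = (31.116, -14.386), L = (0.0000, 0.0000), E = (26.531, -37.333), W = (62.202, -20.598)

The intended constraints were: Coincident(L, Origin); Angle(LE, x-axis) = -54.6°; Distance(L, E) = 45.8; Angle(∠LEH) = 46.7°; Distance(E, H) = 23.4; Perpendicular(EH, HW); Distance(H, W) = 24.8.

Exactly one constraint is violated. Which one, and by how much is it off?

Distance(H, W) = 24.8 — off by 6.90.

L = (0.00, 0.00) ✓; LE at -54.60° ✓; |LE| = 45.80 ✓; ∠LEH = 46.70° ✓; |EH| = 23.40 ✓; ∠(EH, HW) = 90.00° ✓; |HW| = 31.70 ✗.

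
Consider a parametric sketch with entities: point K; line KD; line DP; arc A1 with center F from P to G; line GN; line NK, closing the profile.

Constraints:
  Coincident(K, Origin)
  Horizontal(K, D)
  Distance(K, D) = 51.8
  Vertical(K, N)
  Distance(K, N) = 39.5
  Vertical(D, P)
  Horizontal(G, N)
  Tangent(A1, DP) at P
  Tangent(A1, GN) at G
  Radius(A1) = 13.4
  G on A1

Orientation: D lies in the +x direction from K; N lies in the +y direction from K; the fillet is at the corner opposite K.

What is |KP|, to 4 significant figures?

58.00

K is at the origin; KD is horizontal with |KD| = 51.8 and D on the +x side, so D = (51.80, 0.000). KN is vertical with |KN| = 39.5 and N on the +y side, so N = (0.000, 39.50). The virtual corner opposite K is at (51.80, 39.50). Since A1 is tangent to DP there, FP ⟂ DP and A1 meets GN tangentially, so FG is at right angles to GN, with radius 13.4, so the center F sits 13.4 in from both sides at F = (38.40, 26.10). That places the tangent points at P = (51.80, 26.10) on DP and G = (38.40, 39.50) on GN. Then |KP| = |P − K| = 58.00.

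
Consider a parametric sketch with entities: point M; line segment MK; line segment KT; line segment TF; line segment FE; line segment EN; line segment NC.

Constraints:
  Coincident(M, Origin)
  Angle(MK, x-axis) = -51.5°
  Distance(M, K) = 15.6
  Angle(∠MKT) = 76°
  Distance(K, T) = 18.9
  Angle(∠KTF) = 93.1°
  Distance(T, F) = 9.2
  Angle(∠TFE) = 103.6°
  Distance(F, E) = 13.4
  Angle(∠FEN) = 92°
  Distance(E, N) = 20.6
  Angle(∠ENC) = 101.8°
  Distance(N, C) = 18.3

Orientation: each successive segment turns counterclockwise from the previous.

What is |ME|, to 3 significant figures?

3.49

∠KTF = 93.1° gives TF at 139° from the x-axis; with |TF| = 9.2, F = (14.2, 8.77). ∠TFE = 103.6° gives FE at -144° from the x-axis; with |FE| = 13.4, E = (3.36, 0.934). Then |ME| = |E − M| = 3.49.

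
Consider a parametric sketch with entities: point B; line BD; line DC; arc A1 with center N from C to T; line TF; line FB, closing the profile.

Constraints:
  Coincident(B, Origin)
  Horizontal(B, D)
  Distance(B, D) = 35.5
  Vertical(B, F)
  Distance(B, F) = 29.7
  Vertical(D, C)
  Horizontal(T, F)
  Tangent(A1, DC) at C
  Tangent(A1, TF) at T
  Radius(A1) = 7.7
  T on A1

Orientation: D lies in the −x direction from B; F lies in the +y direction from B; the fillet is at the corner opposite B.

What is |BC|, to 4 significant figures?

41.76

The virtual corner opposite B is at (-35.50, 29.70). Tangency of A1 to DC means the radius NC is perpendicular to DC and tangency of A1 to TF means the radius NT is perpendicular to TF, with radius 7.7, so the center N sits 7.7 in from both sides at N = (-27.80, 22.00). That places the tangent points at C = (-35.50, 22.00) on DC and T = (-27.80, 29.70) on TF. Then |BC| = |C − B| = 41.76.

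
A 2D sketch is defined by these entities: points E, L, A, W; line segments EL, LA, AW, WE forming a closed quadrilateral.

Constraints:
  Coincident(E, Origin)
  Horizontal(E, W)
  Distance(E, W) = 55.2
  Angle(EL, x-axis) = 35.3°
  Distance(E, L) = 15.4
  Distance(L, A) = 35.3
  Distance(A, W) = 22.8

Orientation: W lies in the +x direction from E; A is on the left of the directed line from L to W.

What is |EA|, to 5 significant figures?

50.302

Checks: EL at 35.30° ✓; |LA| = 35.30 ✓; |AW| = 22.80 ✓.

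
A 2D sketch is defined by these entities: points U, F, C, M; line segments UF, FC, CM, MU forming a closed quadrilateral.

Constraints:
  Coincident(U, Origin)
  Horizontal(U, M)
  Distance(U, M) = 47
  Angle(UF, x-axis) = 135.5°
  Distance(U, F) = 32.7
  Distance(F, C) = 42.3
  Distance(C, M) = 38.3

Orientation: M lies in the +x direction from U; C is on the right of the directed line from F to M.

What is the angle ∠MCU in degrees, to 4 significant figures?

147.1°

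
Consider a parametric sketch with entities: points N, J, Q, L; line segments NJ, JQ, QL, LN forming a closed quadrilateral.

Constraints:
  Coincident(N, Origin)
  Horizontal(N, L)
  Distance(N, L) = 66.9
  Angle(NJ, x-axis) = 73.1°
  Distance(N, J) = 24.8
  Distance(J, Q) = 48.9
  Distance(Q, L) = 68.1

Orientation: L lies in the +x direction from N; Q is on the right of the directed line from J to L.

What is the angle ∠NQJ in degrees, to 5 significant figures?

12.383°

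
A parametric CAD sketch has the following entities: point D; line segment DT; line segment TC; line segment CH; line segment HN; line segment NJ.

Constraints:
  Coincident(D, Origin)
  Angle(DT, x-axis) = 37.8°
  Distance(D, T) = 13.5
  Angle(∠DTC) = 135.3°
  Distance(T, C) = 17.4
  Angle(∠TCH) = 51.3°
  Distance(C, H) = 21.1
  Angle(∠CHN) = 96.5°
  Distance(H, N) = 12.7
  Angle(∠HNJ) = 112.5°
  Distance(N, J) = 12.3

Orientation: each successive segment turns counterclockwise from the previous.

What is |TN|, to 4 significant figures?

11.70

D is at the origin; DT runs at 37.8° with length 13.5, so T = (10.67, 8.274). ∠DTC = 135.3° gives TC at 82.50° from the x-axis; with |TC| = 17.4, C = (12.94, 25.53). ∠TCH = 51.3° gives CH at -148.8° from the x-axis; with |CH| = 21.1, H = (-5.110, 14.60). ∠CHN = 96.5° gives HN at -65.30° from the x-axis; with |HN| = 12.7, N = (0.1970, 3.057). Then |TN| = |N − T| = 11.70.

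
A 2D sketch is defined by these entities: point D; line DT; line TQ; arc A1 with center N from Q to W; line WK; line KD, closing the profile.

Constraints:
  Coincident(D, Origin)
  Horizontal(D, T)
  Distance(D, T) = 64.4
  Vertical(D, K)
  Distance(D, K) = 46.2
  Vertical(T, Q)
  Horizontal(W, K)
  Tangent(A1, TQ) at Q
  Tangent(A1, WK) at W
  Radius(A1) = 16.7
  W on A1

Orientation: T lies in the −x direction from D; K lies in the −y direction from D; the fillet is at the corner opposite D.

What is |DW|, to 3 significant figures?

66.4

D is at the origin; D and T share the same y with |DT| = 64.4 and T on the −x side, so T = (-64.4, 0.00). DK is vertical with |DK| = 46.2 and K on the −y side, so K = (0.00, -46.2). The virtual corner opposite D is at (-64.4, -46.2). The tangent condition forces NQ to be normal to TQ and since A1 is tangent to WK there, NW ⟂ WK, with radius 16.7, so the center N sits 16.7 in from both sides at N = (-47.7, -29.5). That places the tangent points at Q = (-64.4, -29.5) on TQ and W = (-47.7, -46.2) on WK. Then |DW| = |W − D| = 66.4.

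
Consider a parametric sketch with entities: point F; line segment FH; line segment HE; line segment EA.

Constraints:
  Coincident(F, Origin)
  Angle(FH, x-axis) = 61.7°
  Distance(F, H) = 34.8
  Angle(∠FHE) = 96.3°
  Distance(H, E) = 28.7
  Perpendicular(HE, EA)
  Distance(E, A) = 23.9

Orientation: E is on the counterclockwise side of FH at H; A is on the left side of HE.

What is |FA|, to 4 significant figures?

34.23

∠FHE = 96.3°, so HE runs at 61.7° + (180° − 96.3°) = 145.4° from the x-axis; with |HE| = 28.7, E = H + 28.7·(cos 145.4°, sin 145.4°) = (-7.126, 46.94). The perpendicularity gives EA at right angles to HE; with |EA| = 23.9 on the left of HE, A = E + 23.9·(-0.5678, -0.8231) = (-20.70, 27.26). Then |FA| = |A − F| = 34.23.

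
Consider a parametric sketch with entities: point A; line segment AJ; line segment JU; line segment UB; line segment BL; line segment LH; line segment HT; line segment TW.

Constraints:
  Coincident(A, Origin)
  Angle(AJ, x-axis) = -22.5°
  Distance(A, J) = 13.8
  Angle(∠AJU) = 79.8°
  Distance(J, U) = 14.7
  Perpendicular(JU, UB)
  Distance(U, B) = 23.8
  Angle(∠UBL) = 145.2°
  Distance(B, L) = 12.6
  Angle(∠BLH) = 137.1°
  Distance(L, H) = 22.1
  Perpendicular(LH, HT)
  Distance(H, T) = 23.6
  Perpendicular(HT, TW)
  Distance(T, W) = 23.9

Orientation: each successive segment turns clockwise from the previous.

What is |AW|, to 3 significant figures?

3.39

A is at the origin; AJ runs at -22.5° with length 13.8, so J = (12.7, -5.28). ∠AJU = 79.8° gives JU at -123° from the x-axis; with |JU| = 14.7, U = (4.81, -17.7). JU ⟂ UB, so UB runs at 147°; with |UB| = 23.8, B = (-15.2, -4.79). ∠UBL = 145.2° gives BL at 112° from the x-axis; with |BL| = 12.6, L = (-20.0, 6.85). ∠BLH = 137.1° gives LH at 69.6° from the x-axis; with |LH| = 22.1, H = (-12.3, 27.6). The perpendicularity gives HT at right angles to LH, so HT runs at -20.4°; with |HT| = 23.6, T = (9.78, 19.3). HT is perpendicular to TW, so TW runs at -110°; with |TW| = 23.9, W = (1.45, -3.07). Then |AW| = |W − A| = 3.39.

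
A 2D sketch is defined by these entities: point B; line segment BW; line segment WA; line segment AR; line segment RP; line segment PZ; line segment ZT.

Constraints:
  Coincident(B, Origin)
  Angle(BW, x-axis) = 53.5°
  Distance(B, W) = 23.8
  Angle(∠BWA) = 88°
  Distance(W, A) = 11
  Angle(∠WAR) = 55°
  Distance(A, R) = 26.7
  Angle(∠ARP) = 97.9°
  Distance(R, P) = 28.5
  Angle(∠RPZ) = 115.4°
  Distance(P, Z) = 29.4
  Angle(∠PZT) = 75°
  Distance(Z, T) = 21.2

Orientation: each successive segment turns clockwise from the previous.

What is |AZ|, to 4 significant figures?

44.78

∠ARP = 97.9° gives RP at 114.4° from the x-axis; with |RP| = 28.5, P = (-14.61, 30.66). ∠RPZ = 115.4° gives PZ at 49.80° from the x-axis; with |PZ| = 29.4, Z = (4.368, 53.11). Then |AZ| = |Z − A| = 44.78.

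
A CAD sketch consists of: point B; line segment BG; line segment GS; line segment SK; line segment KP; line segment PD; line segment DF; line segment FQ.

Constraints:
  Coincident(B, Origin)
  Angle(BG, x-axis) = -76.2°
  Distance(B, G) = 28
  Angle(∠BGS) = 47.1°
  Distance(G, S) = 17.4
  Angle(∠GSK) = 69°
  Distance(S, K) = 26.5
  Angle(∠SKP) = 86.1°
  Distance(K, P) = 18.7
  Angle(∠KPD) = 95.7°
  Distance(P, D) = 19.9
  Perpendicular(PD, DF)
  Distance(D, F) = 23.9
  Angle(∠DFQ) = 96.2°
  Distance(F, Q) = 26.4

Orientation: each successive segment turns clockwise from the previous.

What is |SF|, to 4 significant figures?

6.501

B is at the origin; BG runs at -76.2° with length 28.0, so G = (6.679, -27.19). ∠BGS = 47.1° gives GS at 150.9° from the x-axis; with |GS| = 17.4, S = (-8.525, -18.73). ∠GSK = 69.0° gives SK at 39.90° from the x-axis; with |SK| = 26.5, K = (11.81, -1.731). ∠SKP = 86.1° gives KP at -54.00° from the x-axis; with |KP| = 18.7, P = (22.80, -16.86). ∠KPD = 95.7° gives PD at -138.3° from the x-axis; with |PD| = 19.9, D = (7.939, -30.10). PD ⟂ DF, so DF runs at 131.7°; with |DF| = 23.9, F = (-7.960, -12.25). Then |SF| = |F − S| = 6.501.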